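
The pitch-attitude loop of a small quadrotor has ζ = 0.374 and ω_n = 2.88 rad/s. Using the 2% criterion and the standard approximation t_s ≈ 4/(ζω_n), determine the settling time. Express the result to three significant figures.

t_s ≈ 4/(ζω_n) = 4/(0.374 × 2.88) = 3.71 s.

t_s ≈ 3.71 s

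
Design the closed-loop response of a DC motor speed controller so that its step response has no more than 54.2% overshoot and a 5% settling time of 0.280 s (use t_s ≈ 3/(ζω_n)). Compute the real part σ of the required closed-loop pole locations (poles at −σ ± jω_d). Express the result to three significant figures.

The settling-time spec alone fixes σ = ζω_n = 3/t_s = 3/0.280 = 10.7.
(Overshoot then fixes ζ = 0.191 and hence ω_d = σ·√(1−ζ²)/ζ = 55.0 rad/s.)

σ ≈ 10.7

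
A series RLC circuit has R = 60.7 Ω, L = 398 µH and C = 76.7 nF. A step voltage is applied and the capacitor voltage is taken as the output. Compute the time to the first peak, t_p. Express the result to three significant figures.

t_p ≈ 0.0000191 s

For a series RLC circuit (capacitor voltage as output), ω_n = 1/√(LC) = 1/√(398 µH · 76.7 nF) = 181000 rad/s.
ζ = (R/2)·√(C/L) = (60.7/2)·√(76.7 nF/398 µH) = 0.421.
ω_d = 181000·√(1 − 0.421²) = 164000 rad/s. t_p = π/ω_d = 0.0000191 s.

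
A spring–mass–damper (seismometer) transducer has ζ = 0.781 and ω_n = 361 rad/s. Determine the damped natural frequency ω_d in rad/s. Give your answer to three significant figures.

ω_d ≈ 225 rad/s

ω_d = ω_n√(1−ζ²) = 361·√0.390 = 225 rad/s.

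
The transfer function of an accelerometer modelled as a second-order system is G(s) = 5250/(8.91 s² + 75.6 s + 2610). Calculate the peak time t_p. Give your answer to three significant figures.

Dividing through by 8.91: denominator becomes s² + 8.485 s + 292.9.
So ω_n = √292.9 = 17.1 rad/s and ζ = 8.485/(2·17.1) = 0.248.
ω_d = ω_n√(1−ζ²) = 16.6 rad/s. t_p = π/ω_d = 0.189 s.

t_p ≈ 0.189 s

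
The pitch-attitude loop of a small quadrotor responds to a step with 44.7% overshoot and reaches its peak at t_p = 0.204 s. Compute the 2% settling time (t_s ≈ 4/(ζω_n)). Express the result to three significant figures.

t_s ≈ 1.01 s

ζ from %OS: ζ = |ln 0.447|/√(π²+ln²0.447) = 0.248.
t_p = π/ω_d ⇒ ω_d = 15.4 rad/s; then ω_n = ω_d/√(1−ζ²) = 15.9 rad/s.
t_s ≈ 4/(ζω_n) = 4/(0.248·15.9) = 1.01 s.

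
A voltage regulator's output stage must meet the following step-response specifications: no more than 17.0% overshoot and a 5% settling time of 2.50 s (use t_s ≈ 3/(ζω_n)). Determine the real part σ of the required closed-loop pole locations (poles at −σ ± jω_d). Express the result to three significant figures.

The settling-time spec alone fixes σ = ζω_n = 3/t_s = 3/2.50 = 1.20.
(Overshoot then fixes ζ = 0.491 and hence ω_d = σ·√(1−ζ²)/ζ = 2.13 rad/s.)

σ ≈ 1.20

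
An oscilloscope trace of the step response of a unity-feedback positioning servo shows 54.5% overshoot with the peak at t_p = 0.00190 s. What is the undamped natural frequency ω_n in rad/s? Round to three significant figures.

From the overshoot, ζ = −ln(OS)/√(π²+ln²(OS)) = 0.190.
t_p = π/ω_d ⇒ ω_d = 1650 rad/s; then ω_n = ω_d/√(1−ζ²) = 1680 rad/s.

ω_n ≈ 1680 rad/s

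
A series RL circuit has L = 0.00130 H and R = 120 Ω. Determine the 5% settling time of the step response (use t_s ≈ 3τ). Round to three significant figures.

τ = L/R = 0.00130/120 = 0.0000108 s.
t_s ≈ 3τ = 0.0000325 s.

t_s ≈ 0.0000325 s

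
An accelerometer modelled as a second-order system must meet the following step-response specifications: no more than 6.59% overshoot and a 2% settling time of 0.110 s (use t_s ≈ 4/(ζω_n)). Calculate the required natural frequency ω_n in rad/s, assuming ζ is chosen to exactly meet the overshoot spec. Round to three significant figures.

From %OS = 100·exp(−πζ/√(1−ζ²)), invert to get ζ = −ln(OS)/√(π² + ln²(OS)) with OS = 0.0659.
−ln 0.0659 = 2.720, so ζ = 2.720/√(π² + 7.396) = 0.655.
Then ω_n = 4/(ζ t_s) = 4/(0.655 × 0.110) = 55.6 rad/s.

ω_n ≈ 55.6 rad/s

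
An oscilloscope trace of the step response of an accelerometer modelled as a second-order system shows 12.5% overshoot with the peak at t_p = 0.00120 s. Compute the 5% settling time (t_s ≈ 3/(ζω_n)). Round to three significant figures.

From the overshoot, ζ = −ln(OS)/√(π²+ln²(OS)) = 0.552.
From t_p = π/ω_d, ω_d = π/0.00120 = 2620 rad/s, so ω_n = ω_d/√(1−ζ²) = 3140 rad/s.
t_s ≈ 3/(ζω_n) = 3/(0.552·3140) = 0.00173 s.

t_s ≈ 0.00173 s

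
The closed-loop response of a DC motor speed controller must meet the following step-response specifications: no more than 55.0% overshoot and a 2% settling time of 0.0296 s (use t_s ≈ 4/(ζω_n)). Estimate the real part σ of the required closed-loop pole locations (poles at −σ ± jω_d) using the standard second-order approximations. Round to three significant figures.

The settling-time spec alone fixes σ = ζω_n = 4/t_s = 4/0.0296 = 135.
(Overshoot then fixes ζ = 0.187 and hence ω_d = σ·√(1−ζ²)/ζ = 710 rad/s.)

σ ≈ 135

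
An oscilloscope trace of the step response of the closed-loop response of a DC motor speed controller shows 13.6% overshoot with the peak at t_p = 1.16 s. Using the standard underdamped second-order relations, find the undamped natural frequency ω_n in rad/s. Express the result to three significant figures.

ζ from %OS: ζ = |ln 0.136|/√(π²+ln²0.136) = 0.536.
From t_p = π/ω_d, ω_d = π/1.16 = 2.71 rad/s, so ω_n = ω_d/√(1−ζ²) = 3.21 rad/s.

ω_n ≈ 3.21 rad/s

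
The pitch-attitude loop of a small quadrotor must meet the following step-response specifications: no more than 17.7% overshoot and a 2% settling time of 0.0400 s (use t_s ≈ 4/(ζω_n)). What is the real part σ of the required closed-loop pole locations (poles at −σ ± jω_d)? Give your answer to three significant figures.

σ ≈ 100

The settling-time spec alone fixes σ = ζω_n = 4/t_s = 4/0.0400 = 100.
(Overshoot then fixes ζ = 0.483 and hence ω_d = σ·√(1−ζ²)/ζ = 181 rad/s.)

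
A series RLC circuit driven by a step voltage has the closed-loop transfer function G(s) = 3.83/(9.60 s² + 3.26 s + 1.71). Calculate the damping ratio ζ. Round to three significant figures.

ζ ≈ 0.402

Dividing through by 9.60: denominator becomes s² + 0.3396 s + 0.1781.
So ω_n = √0.1781 = 0.422 rad/s and ζ = 0.3396/(2·0.422) = 0.402.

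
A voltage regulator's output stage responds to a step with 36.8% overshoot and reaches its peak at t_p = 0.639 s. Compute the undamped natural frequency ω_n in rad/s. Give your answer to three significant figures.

The overshoot fixes ζ = −ln(OS)/√(π²+ln²(OS)) = 0.303.
From t_p = π/ω_d, ω_d = π/0.639 = 4.92 rad/s, so ω_n = ω_d/√(1−ζ²) = 5.16 rad/s.

ω_n ≈ 5.16 rad/s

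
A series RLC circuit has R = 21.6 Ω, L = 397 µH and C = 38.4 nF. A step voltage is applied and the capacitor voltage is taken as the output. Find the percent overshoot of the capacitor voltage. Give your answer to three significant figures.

%OS ≈ 71.5%

For a series RLC circuit (capacitor voltage as output), ω_n = 1/√(LC) = 1/√(397 µH · 38.4 nF) = 256000 rad/s.
ζ = (R/2)·√(C/L) = (21.6/2)·√(38.4 nF/397 µH) = 0.106.
Overshoot: exp(−π·0.106/√(1−0.106²)) = 0.715, i.e. 71.5%.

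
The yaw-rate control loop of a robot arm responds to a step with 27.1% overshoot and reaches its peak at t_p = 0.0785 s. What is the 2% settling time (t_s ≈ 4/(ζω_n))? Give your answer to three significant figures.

ζ from %OS: ζ = |ln 0.271|/√(π²+ln²0.271) = 0.384.
From t_p = π/ω_d, ω_d = π/0.0785 = 40.0 rad/s, so ω_n = ω_d/√(1−ζ²) = 43.3 rad/s.
t_s ≈ 4/(ζω_n) = 4/(0.384·43.3) = 0.240 s.

t_s ≈ 0.240 s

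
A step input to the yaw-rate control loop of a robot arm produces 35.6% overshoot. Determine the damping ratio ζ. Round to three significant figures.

ζ ≈ 0.312

From %OS = 100·exp(−πζ/√(1−ζ²)), invert to get ζ = −ln(OS)/√(π² + ln²(OS)) with OS = 0.356.
−ln 0.356 = 1.033, so ζ = 1.033/√(π² + 1.067) = 0.312.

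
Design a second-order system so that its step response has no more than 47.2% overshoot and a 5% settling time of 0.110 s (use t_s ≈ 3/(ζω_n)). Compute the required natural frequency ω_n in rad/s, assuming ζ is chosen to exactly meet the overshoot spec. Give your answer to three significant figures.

ζ = −ln(OS)/√(π² + (ln OS)²). With OS = 0.472, ln OS = −0.7508 and ζ = 0.7508/3.230 = 0.232.
From t_s ≈ 3/(ζω_n): ω_n = 3/(ζ·t_s) = 3/(0.232·0.110) = 117 rad/s.

ω_n ≈ 117 rad/s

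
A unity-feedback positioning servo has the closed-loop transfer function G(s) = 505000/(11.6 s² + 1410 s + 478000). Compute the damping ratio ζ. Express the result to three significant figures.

ζ ≈ 0.299

Dividing through by 11.6: denominator becomes s² + 121.6 s + 41210.
So ω_n = √41210 = 203 rad/s and ζ = 121.6/(2·203) = 0.299.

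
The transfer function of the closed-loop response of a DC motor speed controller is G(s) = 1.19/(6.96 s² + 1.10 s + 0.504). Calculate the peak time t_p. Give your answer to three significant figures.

Dividing through by 6.96: denominator becomes s² + 0.1580 s + 0.07241.
So ω_n = √0.07241 = 0.269 rad/s and ζ = 0.1580/(2·0.269) = 0.294.
ω_d = ω_n√(1−ζ²) = 0.257 rad/s. t_p = π/ω_d = 12.2 s.

t_p ≈ 12.2 s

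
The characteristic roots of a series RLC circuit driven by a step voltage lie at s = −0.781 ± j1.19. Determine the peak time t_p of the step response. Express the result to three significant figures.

t_p = π/ω_d with ω_d = 1.19 (the imaginary part), so t_p = 2.64 s.

t_p ≈ 2.64 s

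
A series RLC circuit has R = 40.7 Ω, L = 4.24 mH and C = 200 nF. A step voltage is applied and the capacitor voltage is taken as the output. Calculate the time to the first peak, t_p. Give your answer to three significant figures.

For a series RLC circuit (capacitor voltage as output), ω_n = 1/√(LC) = 1/√(4.24 mH · 200 nF) = 34300 rad/s.
ζ = (R/2)·√(C/L) = (40.7/2)·√(200 nF/4.24 mH) = 0.140.
ω_d = ω_n√(1−ζ²) = 34000 rad/s. t_p = π/ω_d = 0.0000924 s.

t_p ≈ 0.0000924 s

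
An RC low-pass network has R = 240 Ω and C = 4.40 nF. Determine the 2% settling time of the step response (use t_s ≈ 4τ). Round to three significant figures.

τ = RC = 240 × 4.40 nF = 0.00000106 s.
t_s ≈ 4τ = 0.00000422 s.

t_s ≈ 0.00000422 s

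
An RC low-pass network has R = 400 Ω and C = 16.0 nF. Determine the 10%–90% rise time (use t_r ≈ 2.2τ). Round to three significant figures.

τ = RC = 400 × 16.0 nF = 0.00000640 s.
t_r ≈ 2.2τ = 0.0000141 s.

t_r ≈ 0.0000141 s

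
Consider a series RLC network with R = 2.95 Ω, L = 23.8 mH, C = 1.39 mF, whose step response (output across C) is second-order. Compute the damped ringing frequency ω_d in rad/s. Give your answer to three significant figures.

For a series RLC circuit (capacitor voltage as output), ω_n = 1/√(LC) = 1/√(23.8 mH · 1.39 mF) = 174 rad/s.
ζ = (R/2)·√(C/L) = (2.95/2)·√(1.39 mF/23.8 mH) = 0.356.
ω_d = ω_n√(1−ζ²) = 162 rad/s.

ω_d ≈ 162 rad/s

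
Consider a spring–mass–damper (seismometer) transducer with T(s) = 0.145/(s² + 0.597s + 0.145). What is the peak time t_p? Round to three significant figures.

Comparing the denominator to s² + 2ζω_n s + ω_n²: ω_n = √0.145 = 0.381 rad/s, and 2ζω_n = 0.597 so ζ = 0.597/(2·0.381) = 0.784.
The damped frequency ω_d = ω_n√(1−ζ²) = 0.236 rad/s. Then t_p = π/ω_d = 13.3 s.

t_p ≈ 13.3 s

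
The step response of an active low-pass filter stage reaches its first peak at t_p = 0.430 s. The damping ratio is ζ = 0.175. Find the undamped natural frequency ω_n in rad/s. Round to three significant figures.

Peak time t_p = π/ω_d, so ω_d = π/t_p = π/0.430 = 7.31 rad/s.
ω_n = ω_d/√(1−ζ²) = 7.31/√0.969 = 7.42 rad/s.

ω_n ≈ 7.42 rad/s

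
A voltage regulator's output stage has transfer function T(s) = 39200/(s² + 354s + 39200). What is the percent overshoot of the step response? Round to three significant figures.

%OS ≈ 0.190%

Matching coefficients with s² + 2ζω_n s + ω_n² gives ω_n² = 39200 ⇒ ω_n = 198 rad/s, and ζ = 354/(2ω_n) = 0.894.
%OS = 100 e^{−πζ/√(1−ζ²)} with ζ = 0.894 gives 0.190%.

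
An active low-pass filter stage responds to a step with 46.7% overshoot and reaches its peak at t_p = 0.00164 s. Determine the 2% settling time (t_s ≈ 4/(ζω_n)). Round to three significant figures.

t_s ≈ 0.00862 s

The overshoot fixes ζ = −ln(OS)/√(π²+ln²(OS)) = 0.236.
t_p = π/ω_d ⇒ ω_d = 1920 rad/s; then ω_n = ω_d/√(1−ζ²) = 1970 rad/s.
t_s ≈ 4/(ζω_n) = 4/(0.236·1970) = 0.00862 s.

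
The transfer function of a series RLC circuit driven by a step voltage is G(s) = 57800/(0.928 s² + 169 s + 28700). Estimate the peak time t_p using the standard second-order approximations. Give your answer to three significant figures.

Dividing through by 0.928: denominator becomes s² + 182.1 s + 30930.
So ω_n = √30930 = 176 rad/s and ζ = 182.1/(2·176) = 0.518.
ω_d = 176·√(1 − 0.518²) = 150 rad/s. t_p = π/ω_d = 0.0209 s.

t_p ≈ 0.0209 s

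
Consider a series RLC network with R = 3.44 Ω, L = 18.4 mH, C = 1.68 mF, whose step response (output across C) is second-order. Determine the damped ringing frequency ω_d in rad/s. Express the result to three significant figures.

For a series RLC circuit (capacitor voltage as output), ω_n = 1/√(LC) = 1/√(18.4 mH · 1.68 mF) = 180 rad/s.
ζ = (R/2)·√(C/L) = (3.44/2)·√(1.68 mF/18.4 mH) = 0.520.
ω_d = ω_n√(1−ζ²) = 154 rad/s.

ω_d ≈ 154 rad/s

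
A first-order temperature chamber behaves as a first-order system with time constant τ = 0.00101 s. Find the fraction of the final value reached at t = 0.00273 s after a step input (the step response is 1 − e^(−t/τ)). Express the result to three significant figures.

y/y_∞ ≈ 0.933

y(t)/y_∞ = 1 − e^(−t/τ) = 1 − e^(−0.00273/0.00101) = 1 − e^(−2.70) = 0.933.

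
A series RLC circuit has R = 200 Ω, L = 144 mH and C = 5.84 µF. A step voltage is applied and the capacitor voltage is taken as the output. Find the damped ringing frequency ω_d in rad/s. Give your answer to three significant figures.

For a series RLC circuit (capacitor voltage as output), ω_n = 1/√(LC) = 1/√(144 mH · 5.84 µF) = 1090 rad/s.
ζ = (R/2)·√(C/L) = (200/2)·√(5.84 µF/144 mH) = 0.637.
ω_d = 1090·√(1 − 0.637²) = 841 rad/s.

ω_d ≈ 841 rad/s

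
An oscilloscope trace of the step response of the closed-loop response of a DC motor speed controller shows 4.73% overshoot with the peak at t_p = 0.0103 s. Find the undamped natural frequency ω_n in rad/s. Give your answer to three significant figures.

ω_n ≈ 425 rad/s

The overshoot fixes ζ = −ln(OS)/√(π²+ln²(OS)) = 0.697.
From t_p = π/ω_d, ω_d = π/0.0103 = 305 rad/s, so ω_n = ω_d/√(1−ζ²) = 425 rad/s.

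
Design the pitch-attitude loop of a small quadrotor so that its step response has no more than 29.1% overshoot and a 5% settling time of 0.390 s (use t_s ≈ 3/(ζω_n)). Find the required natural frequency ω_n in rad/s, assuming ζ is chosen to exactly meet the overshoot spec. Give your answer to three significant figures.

From %OS = 100·exp(−πζ/√(1−ζ²)), invert to get ζ = −ln(OS)/√(π² + ln²(OS)) with OS = 0.291.
−ln 0.291 = 1.234, so ζ = 1.234/√(π² + 1.524) = 0.366.
Then ω_n = 3/(ζ t_s) = 3/(0.366 × 0.390) = 21.0 rad/s.

ω_n ≈ 21.0 rad/s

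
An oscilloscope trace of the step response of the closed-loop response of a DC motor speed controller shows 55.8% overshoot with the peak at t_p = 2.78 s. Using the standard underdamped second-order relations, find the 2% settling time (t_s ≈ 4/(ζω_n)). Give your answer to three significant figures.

t_s ≈ 19.1 s

From the overshoot, ζ = −ln(OS)/√(π²+ln²(OS)) = 0.183.
From t_p = π/ω_d, ω_d = π/2.78 = 1.13 rad/s, so ω_n = ω_d/√(1−ζ²) = 1.15 rad/s.
t_s ≈ 4/(ζω_n) = 4/(0.183·1.15) = 19.1 s.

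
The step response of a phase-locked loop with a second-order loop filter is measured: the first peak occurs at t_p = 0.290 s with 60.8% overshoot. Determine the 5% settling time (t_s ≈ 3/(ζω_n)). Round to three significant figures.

t_s ≈ 1.75 s

The overshoot fixes ζ = −ln(OS)/√(π²+ln²(OS)) = 0.156.
From t_p = π/ω_d, ω_d = π/0.290 = 10.8 rad/s, so ω_n = ω_d/√(1−ζ²) = 11.0 rad/s.
t_s ≈ 3/(ζω_n) = 3/(0.156·11.0) = 1.75 s.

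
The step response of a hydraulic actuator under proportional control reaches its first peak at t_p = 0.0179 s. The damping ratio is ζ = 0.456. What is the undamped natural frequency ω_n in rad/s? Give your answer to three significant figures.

ω_n ≈ 197 rad/s

Peak time t_p = π/ω_d, so ω_d = π/t_p = π/0.0179 = 176 rad/s.
ω_n = ω_d/√(1−ζ²) = 176/√0.792 = 197 rad/s.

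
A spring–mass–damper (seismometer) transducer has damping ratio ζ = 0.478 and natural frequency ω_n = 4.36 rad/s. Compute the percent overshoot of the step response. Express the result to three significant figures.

For an underdamped second-order system, %OS = 100·exp(−πζ/√(1−ζ²)).
πζ/√(1−ζ²) = π·0.478/√(1−0.228) = 1.710, so %OS = 100·e^(−1.710) = 18.1%.

%OS ≈ 18.1%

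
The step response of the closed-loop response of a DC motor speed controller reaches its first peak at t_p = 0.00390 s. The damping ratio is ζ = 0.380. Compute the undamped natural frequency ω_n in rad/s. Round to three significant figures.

ω_n ≈ 871 rad/s

Peak time t_p = π/ω_d, so ω_d = π/t_p = π/0.00390 = 806 rad/s.
ω_n = ω_d/√(1−ζ²) = 806/√0.856 = 871 rad/s.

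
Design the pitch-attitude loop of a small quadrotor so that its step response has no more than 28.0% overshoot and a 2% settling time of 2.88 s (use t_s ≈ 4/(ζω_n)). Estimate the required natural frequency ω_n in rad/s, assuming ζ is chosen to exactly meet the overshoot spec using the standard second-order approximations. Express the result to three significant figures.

ω_n ≈ 3.70 rad/s

ζ = −ln(OS)/√(π² + (ln OS)²). With OS = 0.280, ln OS = −1.273 and ζ = 1.273/3.390 = 0.376.
From t_s ≈ 4/(ζω_n): ω_n = 4/(ζ·t_s) = 4/(0.376·2.88) = 3.70 rad/s.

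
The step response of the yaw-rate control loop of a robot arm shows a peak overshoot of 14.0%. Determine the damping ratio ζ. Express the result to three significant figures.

ζ ≈ 0.531

ζ = −ln(OS)/√(π² + (ln OS)²). With OS = 0.140, ln OS = −1.966 and ζ = 1.966/3.706 = 0.531.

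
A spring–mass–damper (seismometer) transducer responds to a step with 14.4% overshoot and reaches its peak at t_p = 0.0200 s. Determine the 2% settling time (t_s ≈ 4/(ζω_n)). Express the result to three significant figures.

From the overshoot, ζ = −ln(OS)/√(π²+ln²(OS)) = 0.525.
From t_p = π/ω_d, ω_d = π/0.0200 = 157 rad/s, so ω_n = ω_d/√(1−ζ²) = 185 rad/s.
t_s ≈ 4/(ζω_n) = 4/(0.525·185) = 0.0413 s.

t_s ≈ 0.0413 s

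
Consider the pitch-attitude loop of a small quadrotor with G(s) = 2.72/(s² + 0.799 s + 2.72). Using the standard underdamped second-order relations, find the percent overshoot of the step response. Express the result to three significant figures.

%OS ≈ 45.6%

ω_n = √2.72 = 1.65 rad/s; ζ = 0.799/(2·1.65) = 0.242.
%OS = 100·exp(−πζ/√(1−ζ²)) = 45.6%.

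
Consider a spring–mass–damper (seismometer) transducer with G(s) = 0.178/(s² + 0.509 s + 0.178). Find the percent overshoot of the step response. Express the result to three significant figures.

ω_n = √0.178 = 0.422 rad/s; ζ = 0.509/(2·0.422) = 0.603.
%OS = 100 e^{−πζ/√(1−ζ²)} with ζ = 0.603 gives 9.29%.

%OS ≈ 9.29%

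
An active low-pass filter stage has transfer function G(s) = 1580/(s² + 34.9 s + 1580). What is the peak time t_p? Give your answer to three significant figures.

t_p ≈ 0.0880 s

Matching coefficients with s² + 2ζω_n s + ω_n² gives ω_n² = 1580 ⇒ ω_n = 39.7 rad/s, and ζ = 34.9/(2ω_n) = 0.439.
ω_d = ω_n√(1−ζ²) = 35.7 rad/s. Then t_p = π/ω_d = 0.0880 s.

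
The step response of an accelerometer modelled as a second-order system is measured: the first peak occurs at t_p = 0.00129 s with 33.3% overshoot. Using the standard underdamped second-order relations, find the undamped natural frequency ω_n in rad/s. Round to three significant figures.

ζ from %OS: ζ = |ln 0.333|/√(π²+ln²0.333) = 0.330.
t_p = π/ω_d ⇒ ω_d = 2440 rad/s; then ω_n = ω_d/√(1−ζ²) = 2580 rad/s.

ω_n ≈ 2580 rad/s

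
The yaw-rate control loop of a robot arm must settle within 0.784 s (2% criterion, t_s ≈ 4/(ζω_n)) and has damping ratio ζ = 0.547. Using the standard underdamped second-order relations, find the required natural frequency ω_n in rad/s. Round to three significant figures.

ω_n ≈ 9.33 rad/s

Rearranging t_s ≈ 4/(ζω_n) gives ω_n = 4/(ζ·t_s) = 4/(0.547 × 0.784) = 9.33 rad/s.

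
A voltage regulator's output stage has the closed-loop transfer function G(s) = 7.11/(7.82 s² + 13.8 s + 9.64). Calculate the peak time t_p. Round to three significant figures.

Dividing through by 7.82: denominator becomes s² + 1.765 s + 1.233.
So ω_n = √1.233 = 1.11 rad/s and ζ = 1.765/(2·1.11) = 0.795.
ω_d = 1.11·√(1 − 0.795²) = 0.674 rad/s. t_p = π/ω_d = 4.66 s.

t_p ≈ 4.66 s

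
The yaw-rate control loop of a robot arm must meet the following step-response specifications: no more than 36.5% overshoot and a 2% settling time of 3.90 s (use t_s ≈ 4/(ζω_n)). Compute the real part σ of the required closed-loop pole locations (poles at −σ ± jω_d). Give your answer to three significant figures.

σ ≈ 1.03

The settling-time spec alone fixes σ = ζω_n = 4/t_s = 4/3.90 = 1.03.
(Overshoot then fixes ζ = 0.305 and hence ω_d = σ·√(1−ζ²)/ζ = 3.20 rad/s.)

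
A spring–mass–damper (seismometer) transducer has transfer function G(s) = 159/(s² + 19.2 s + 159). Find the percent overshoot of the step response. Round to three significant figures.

%OS ≈ 2.50%

ω_n = √159 = 12.6 rad/s; ζ = 19.2/(2·12.6) = 0.761.
%OS = 100·exp(−πζ/√(1−ζ²)) = 2.50%.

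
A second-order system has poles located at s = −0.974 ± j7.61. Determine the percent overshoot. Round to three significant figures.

%OS ≈ 66.9%

|pole| = ω_n = √(0.974² + 7.61²) = 7.67 rad/s; ζ = cos θ = σ/ω_n = 0.127.
%OS = 100·exp(−πζ/√(1−ζ²)) = 66.9%.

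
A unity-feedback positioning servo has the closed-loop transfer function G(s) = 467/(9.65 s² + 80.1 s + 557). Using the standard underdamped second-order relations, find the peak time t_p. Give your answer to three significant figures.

t_p ≈ 0.494 s

Dividing through by 9.65: denominator becomes s² + 8.301 s + 57.72.
So ω_n = √57.72 = 7.60 rad/s and ζ = 8.301/(2·7.60) = 0.546.
ω_d = ω_n√(1−ζ²) = 6.36 rad/s. t_p = π/ω_d = 0.494 s.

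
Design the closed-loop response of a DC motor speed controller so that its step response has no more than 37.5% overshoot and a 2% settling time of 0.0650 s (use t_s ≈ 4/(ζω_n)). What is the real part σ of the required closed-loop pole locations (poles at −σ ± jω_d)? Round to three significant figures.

σ ≈ 61.5

The settling-time spec alone fixes σ = ζω_n = 4/t_s = 4/0.0650 = 61.5.
(Overshoot then fixes ζ = 0.298 and hence ω_d = σ·√(1−ζ²)/ζ = 197 rad/s.)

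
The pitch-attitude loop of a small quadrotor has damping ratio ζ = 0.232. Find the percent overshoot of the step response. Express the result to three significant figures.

For an underdamped second-order system, %OS = 100·exp(−πζ/√(1−ζ²)).
πζ/√(1−ζ²) = π·0.232/√(1−0.0538) = 0.7493, so %OS = 100·e^(−0.7493) = 47.3%.

%OS ≈ 47.3%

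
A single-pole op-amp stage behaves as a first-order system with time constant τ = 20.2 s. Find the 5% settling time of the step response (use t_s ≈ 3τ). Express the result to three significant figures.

t_s ≈ 60.6 s

t_s ≈ 3τ = 60.6 s.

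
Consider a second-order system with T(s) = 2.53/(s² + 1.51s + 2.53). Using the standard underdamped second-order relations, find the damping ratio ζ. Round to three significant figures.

Comparing the denominator to s² + 2ζω_n s + ω_n²: ω_n = √2.53 = 1.59 rad/s, and 2ζω_n = 1.51 so ζ = 1.51/(2·1.59) = 0.475.

ζ ≈ 0.475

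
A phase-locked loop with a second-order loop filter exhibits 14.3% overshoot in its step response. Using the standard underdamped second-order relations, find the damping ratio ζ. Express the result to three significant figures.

Inverting the overshoot relation: ζ = |ln 0.143|/√(π² + ln²0.143) = 0.526.

ζ ≈ 0.526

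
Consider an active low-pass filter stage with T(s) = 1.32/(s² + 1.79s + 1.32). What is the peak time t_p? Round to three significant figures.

Matching coefficients with s² + 2ζω_n s + ω_n² gives ω_n² = 1.32 ⇒ ω_n = 1.15 rad/s, and ζ = 1.79/(2ω_n) = 0.779.
ω_d = ω_n√(1−ζ²) = 0.720 rad/s. Then t_p = π/ω_d = 4.36 s.

t_p ≈ 4.36 s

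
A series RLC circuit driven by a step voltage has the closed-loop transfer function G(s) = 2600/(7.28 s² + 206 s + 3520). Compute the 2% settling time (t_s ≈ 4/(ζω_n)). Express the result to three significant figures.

t_s ≈ 0.283 s

Dividing through by 7.28: denominator becomes s² + 28.30 s + 483.5.
So ω_n = √483.5 = 22.0 rad/s and ζ = 28.30/(2·22.0) = 0.643.
t_s ≈ 4/(ζω_n) = 0.283 s.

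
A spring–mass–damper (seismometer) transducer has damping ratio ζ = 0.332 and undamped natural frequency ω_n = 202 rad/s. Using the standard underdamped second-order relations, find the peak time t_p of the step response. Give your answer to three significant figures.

t_p ≈ 0.0165 s

The damped frequency is ω_d = ω_n√(1−ζ²) = 202·√(1−0.110) = 191 rad/s.
Peak time t_p = π/ω_d = π/191 = 0.0165 s.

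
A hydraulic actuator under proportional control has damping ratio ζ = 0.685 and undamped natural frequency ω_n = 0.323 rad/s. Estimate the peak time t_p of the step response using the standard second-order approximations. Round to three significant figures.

The damped frequency is ω_d = ω_n√(1−ζ²) = 0.323·√(1−0.469) = 0.235 rad/s.
Peak time t_p = π/ω_d = π/0.235 = 13.4 s.

t_p ≈ 13.4 s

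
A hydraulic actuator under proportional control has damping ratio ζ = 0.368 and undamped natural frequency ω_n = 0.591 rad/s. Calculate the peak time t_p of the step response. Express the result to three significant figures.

The damped frequency is ω_d = ω_n√(1−ζ²) = 0.591·√(1−0.135) = 0.550 rad/s.
Peak time t_p = π/ω_d = π/0.550 = 5.72 s.

t_p ≈ 5.72 s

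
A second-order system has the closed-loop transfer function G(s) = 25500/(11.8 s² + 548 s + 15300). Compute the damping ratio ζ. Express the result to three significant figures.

Dividing through by 11.8: denominator becomes s² + 46.44 s + 1297.
So ω_n = √1297 = 36.0 rad/s and ζ = 46.44/(2·36.0) = 0.645.

ζ ≈ 0.645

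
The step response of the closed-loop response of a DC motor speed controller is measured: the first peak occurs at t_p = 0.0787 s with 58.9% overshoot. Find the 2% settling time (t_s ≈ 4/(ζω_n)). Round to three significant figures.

t_s ≈ 0.595 s

ζ from %OS: ζ = |ln 0.589|/√(π²+ln²0.589) = 0.166.
From t_p = π/ω_d, ω_d = π/0.0787 = 39.9 rad/s, so ω_n = ω_d/√(1−ζ²) = 40.5 rad/s.
t_s ≈ 4/(ζω_n) = 4/(0.166·40.5) = 0.595 s.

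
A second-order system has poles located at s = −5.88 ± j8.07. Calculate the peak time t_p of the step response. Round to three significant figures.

t_p ≈ 0.389 s

t_p = π/ω_d with ω_d = 8.07 (the imaginary part), so t_p = 0.389 s.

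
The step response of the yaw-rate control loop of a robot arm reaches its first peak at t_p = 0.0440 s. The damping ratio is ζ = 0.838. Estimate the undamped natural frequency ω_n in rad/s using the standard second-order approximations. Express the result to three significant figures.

ω_n ≈ 131 rad/s

Peak time t_p = π/ω_d, so ω_d = π/t_p = π/0.0440 = 71.4 rad/s.
ω_n = ω_d/√(1−ζ²) = 71.4/√0.298 = 131 rad/s.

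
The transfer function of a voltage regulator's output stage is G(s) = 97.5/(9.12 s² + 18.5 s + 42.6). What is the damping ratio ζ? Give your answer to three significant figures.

ζ ≈ 0.469

Dividing through by 9.12: denominator becomes s² + 2.029 s + 4.671.
So ω_n = √4.671 = 2.16 rad/s and ζ = 2.029/(2·2.16) = 0.469.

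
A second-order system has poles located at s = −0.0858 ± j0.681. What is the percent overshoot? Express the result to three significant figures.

%OS ≈ 67.3%

With σ = 0.0858, ω_d = 0.681: ω_n = √(σ²+ω_d²) = 0.686 rad/s, ζ = σ/ω_n = 0.125.
%OS = 100·exp(−πζ/√(1−ζ²)) = 67.3%.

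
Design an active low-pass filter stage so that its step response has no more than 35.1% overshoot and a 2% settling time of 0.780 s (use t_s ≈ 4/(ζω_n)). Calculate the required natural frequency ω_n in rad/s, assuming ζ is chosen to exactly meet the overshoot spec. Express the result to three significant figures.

ω_n ≈ 16.2 rad/s

Inverting the overshoot relation: ζ = |ln 0.351|/√(π² + ln²0.351) = 0.316.
Then ω_n = 4/(ζ t_s) = 4/(0.316 × 0.780) = 16.2 rad/s.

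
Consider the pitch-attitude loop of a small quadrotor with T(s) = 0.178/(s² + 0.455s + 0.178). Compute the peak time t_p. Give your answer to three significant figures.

Comparing the denominator to s² + 2ζω_n s + ω_n²: ω_n = √0.178 = 0.422 rad/s, and 2ζω_n = 0.455 so ζ = 0.455/(2·0.422) = 0.539.
ω_d = 0.422·√(1 − 0.539²) = 0.355 rad/s. Then t_p = π/ω_d = 8.84 s.

t_p ≈ 8.84 s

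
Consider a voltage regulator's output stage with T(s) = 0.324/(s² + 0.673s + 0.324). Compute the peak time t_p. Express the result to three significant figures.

Matching coefficients with s² + 2ζω_n s + ω_n² gives ω_n² = 0.324 ⇒ ω_n = 0.569 rad/s, and ζ = 0.673/(2ω_n) = 0.591.
The damped frequency ω_d = ω_n√(1−ζ²) = 0.459 rad/s. Then t_p = π/ω_d = 6.84 s.

t_p ≈ 6.84 s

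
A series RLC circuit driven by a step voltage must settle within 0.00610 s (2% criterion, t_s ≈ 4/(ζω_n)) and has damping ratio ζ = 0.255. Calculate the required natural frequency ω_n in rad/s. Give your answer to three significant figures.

ω_n ≈ 2570 rad/s

Rearranging t_s ≈ 4/(ζω_n) gives ω_n = 4/(ζ·t_s) = 4/(0.255 × 0.00610) = 2570 rad/s.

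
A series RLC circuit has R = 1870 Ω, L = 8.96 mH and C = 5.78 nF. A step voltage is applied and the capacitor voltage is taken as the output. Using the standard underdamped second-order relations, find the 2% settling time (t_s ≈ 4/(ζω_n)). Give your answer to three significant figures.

For a series RLC circuit (capacitor voltage as output), ω_n = 1/√(LC) = 1/√(8.96 mH · 5.78 nF) = 139000 rad/s.
ζ = (R/2)·√(C/L) = (1870/2)·√(5.78 nF/8.96 mH) = 0.751.
t_s ≈ 4/(ζω_n) = 0.0000383 s.

t_s ≈ 0.0000383 s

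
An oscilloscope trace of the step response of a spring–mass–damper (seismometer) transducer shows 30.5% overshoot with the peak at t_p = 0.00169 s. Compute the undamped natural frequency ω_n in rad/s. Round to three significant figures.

ζ from %OS: ζ = |ln 0.305|/√(π²+ln²0.305) = 0.354.
From t_p = π/ω_d, ω_d = π/0.00169 = 1860 rad/s, so ω_n = ω_d/√(1−ζ²) = 1990 rad/s.

ω_n ≈ 1990 rad/s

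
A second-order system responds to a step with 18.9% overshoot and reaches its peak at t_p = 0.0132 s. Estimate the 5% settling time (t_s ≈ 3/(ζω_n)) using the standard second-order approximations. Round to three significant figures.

From the overshoot, ζ = −ln(OS)/√(π²+ln²(OS)) = 0.469.
From t_p = π/ω_d, ω_d = π/0.0132 = 238 rad/s, so ω_n = ω_d/√(1−ζ²) = 269 rad/s.
t_s ≈ 3/(ζω_n) = 3/(0.469·269) = 0.0238 s.

t_s ≈ 0.0238 s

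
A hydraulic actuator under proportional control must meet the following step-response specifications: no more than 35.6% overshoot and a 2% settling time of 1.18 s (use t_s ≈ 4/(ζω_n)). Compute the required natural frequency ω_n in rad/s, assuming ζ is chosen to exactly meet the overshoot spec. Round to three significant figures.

ω_n ≈ 10.9 rad/s

From %OS = 100·exp(−πζ/√(1−ζ²)), invert to get ζ = −ln(OS)/√(π² + ln²(OS)) with OS = 0.356.
−ln 0.356 = 1.033, so ζ = 1.033/√(π² + 1.067) = 0.312.
Then ω_n = 4/(ζ t_s) = 4/(0.312 × 1.18) = 10.9 rad/s.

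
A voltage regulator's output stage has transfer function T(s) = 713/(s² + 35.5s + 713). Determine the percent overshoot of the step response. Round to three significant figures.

ω_n = √713 = 26.7 rad/s; ζ = 35.5/(2·26.7) = 0.665.
Overshoot: exp(−π·0.665/√(1−0.665²)) = 0.0611, i.e. 6.11%.

%OS ≈ 6.11%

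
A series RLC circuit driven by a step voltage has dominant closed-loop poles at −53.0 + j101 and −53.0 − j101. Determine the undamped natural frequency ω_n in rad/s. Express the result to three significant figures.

The poles are at −σ ± jω_d with σ = 53.0 and ω_d = 101, so ω_n = √(σ²+ω_d²) = 114 rad/s and ζ = σ/ω_n = 0.465.

ω_n ≈ 114 rad/s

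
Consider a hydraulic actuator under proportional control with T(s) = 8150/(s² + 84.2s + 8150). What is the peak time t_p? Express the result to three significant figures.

Comparing the denominator to s² + 2ζω_n s + ω_n²: ω_n = √8150 = 90.3 rad/s, and 2ζω_n = 84.2 so ζ = 84.2/(2·90.3) = 0.466.
The damped frequency ω_d = ω_n√(1−ζ²) = 79.9 rad/s. Then t_p = π/ω_d = 0.0393 s.

t_p ≈ 0.0393 s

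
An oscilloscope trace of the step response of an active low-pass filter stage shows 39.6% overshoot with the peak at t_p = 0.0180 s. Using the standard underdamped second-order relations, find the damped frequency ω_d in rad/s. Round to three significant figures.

ω_d ≈ 175 rad/s

t_p = π/ω_d, so ω_d = π/0.0180 = 175 rad/s.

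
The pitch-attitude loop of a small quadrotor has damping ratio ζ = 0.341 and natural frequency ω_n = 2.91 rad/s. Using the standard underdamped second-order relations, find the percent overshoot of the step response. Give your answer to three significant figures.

%OS ≈ 32.0%

For an underdamped second-order system, %OS = 100·exp(−πζ/√(1−ζ²)).
πζ/√(1−ζ²) = π·0.341/√(1−0.116) = 1.140, so %OS = 100·e^(−1.140) = 32.0%.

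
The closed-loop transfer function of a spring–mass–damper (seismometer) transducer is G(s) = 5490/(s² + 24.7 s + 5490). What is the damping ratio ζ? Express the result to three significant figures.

ζ ≈ 0.167

ω_n = √5490 = 74.1 rad/s; ζ = 24.7/(2·74.1) = 0.167.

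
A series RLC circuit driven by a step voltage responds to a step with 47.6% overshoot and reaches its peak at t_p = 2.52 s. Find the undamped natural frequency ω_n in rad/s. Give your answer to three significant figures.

ω_n ≈ 1.28 rad/s

From the overshoot, ζ = −ln(OS)/√(π²+ln²(OS)) = 0.230.
From t_p = π/ω_d, ω_d = π/2.52 = 1.25 rad/s, so ω_n = ω_d/√(1−ζ²) = 1.28 rad/s.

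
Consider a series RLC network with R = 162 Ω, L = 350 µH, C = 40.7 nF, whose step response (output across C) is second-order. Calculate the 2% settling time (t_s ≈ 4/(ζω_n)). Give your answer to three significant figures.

t_s ≈ 0.0000173 s

For a series RLC circuit (capacitor voltage as output), ω_n = 1/√(LC) = 1/√(350 µH · 40.7 nF) = 265000 rad/s.
ζ = (R/2)·√(C/L) = (162/2)·√(40.7 nF/350 µH) = 0.873.
t_s ≈ 4/(ζω_n) = 0.0000173 s.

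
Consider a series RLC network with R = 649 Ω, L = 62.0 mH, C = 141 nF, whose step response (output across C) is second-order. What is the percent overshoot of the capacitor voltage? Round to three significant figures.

For a series RLC circuit (capacitor voltage as output), ω_n = 1/√(LC) = 1/√(62.0 mH · 141 nF) = 10700 rad/s.
ζ = (R/2)·√(C/L) = (649/2)·√(141 nF/62.0 mH) = 0.489.
Overshoot: exp(−π·0.489/√(1−0.489²)) = 0.172, i.e. 17.2%.

%OS ≈ 17.2%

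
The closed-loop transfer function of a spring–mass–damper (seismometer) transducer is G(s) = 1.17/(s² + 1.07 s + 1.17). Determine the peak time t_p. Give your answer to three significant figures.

t_p ≈ 3.34 s

Comparing the denominator to s² + 2ζω_n s + ω_n²: ω_n = √1.17 = 1.08 rad/s, and 2ζω_n = 1.07 so ζ = 1.07/(2·1.08) = 0.495.
The damped frequency ω_d = ω_n√(1−ζ²) = 0.940 rad/s. Then t_p = π/ω_d = 3.34 s.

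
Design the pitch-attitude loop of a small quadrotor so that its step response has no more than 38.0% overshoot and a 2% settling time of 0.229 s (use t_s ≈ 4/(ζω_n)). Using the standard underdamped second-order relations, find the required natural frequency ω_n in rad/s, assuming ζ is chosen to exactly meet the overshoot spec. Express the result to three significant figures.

ω_n ≈ 59.3 rad/s

ζ = −ln(OS)/√(π² + (ln OS)²). With OS = 0.380, ln OS = −0.9676 and ζ = 0.9676/3.287 = 0.294.
Then ω_n = 4/(ζ t_s) = 4/(0.294 × 0.229) = 59.3 rad/s.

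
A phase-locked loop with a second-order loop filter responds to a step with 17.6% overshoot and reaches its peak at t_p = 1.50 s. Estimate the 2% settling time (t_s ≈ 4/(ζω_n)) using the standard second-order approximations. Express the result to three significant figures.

t_s ≈ 3.45 s

The overshoot fixes ζ = −ln(OS)/√(π²+ln²(OS)) = 0.484.
t_p = π/ω_d ⇒ ω_d = 2.09 rad/s; then ω_n = ω_d/√(1−ζ²) = 2.39 rad/s.
t_s ≈ 4/(ζω_n) = 4/(0.484·2.39) = 3.45 s.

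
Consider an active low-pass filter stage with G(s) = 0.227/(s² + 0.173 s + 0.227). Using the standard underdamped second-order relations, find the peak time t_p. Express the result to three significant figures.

Matching coefficients with s² + 2ζω_n s + ω_n² gives ω_n² = 0.227 ⇒ ω_n = 0.476 rad/s, and ζ = 0.173/(2ω_n) = 0.182.
ω_d = 0.476·√(1 − 0.182²) = 0.469 rad/s. Then t_p = π/ω_d = 6.71 s.

t_p ≈ 6.71 s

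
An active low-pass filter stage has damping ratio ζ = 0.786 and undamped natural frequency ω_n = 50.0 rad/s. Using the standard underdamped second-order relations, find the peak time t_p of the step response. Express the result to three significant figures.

t_p ≈ 0.102 s

The damped frequency is ω_d = ω_n√(1−ζ²) = 50.0·√(1−0.618) = 30.9 rad/s.
Peak time t_p = π/ω_d = π/30.9 = 0.102 s.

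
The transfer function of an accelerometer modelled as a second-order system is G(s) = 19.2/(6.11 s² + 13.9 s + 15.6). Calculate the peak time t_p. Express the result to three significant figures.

Dividing through by 6.11: denominator becomes s² + 2.275 s + 2.553.
So ω_n = √2.553 = 1.60 rad/s and ζ = 2.275/(2·1.60) = 0.712.
The damped frequency ω_d = ω_n√(1−ζ²) = 1.12 rad/s. t_p = π/ω_d = 2.80 s.

t_p ≈ 2.80 s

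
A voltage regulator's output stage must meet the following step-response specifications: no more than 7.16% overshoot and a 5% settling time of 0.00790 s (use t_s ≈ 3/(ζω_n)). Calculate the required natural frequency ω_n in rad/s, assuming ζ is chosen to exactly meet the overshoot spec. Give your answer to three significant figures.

From %OS = 100·exp(−πζ/√(1−ζ²)), invert to get ζ = −ln(OS)/√(π² + ln²(OS)) with OS = 0.0716.
−ln 0.0716 = 2.637, so ζ = 2.637/√(π² + 6.952) = 0.643.
Then ω_n = 3/(ζ t_s) = 3/(0.643 × 0.00790) = 591 rad/s.

ω_n ≈ 591 rad/s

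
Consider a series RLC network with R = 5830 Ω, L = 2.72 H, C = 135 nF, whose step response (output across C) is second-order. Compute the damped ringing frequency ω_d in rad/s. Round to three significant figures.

For a series RLC circuit (capacitor voltage as output), ω_n = 1/√(LC) = 1/√(2.72 H · 135 nF) = 1650 rad/s.
ζ = (R/2)·√(C/L) = (5830/2)·√(135 nF/2.72 H) = 0.649.
ω_d = 1650·√(1 − 0.649²) = 1250 rad/s.

ω_d ≈ 1250 rad/s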